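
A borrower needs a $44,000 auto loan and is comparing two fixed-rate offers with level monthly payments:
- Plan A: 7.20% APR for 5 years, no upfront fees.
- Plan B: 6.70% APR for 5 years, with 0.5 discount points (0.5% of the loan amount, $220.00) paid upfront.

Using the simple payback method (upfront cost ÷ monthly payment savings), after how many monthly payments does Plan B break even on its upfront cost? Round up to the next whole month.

Plan A: at 7.20% the monthly rate is 0.0060000, so the payment is 44,000 × 0.0060000 / (1 − 1.0060000^−60) = $875.41.
Plan B: monthly rate = 6.7%/12 = 0.0055833; payment = 44,000 × 0.0055833 / (1 − (1+0.0055833)^−60) = $865.04.
Monthly savings = $875.41 − $865.04 = $10.37.
Break-even = $220.00 / $10.37 = 21.22 → 22 months.

22 months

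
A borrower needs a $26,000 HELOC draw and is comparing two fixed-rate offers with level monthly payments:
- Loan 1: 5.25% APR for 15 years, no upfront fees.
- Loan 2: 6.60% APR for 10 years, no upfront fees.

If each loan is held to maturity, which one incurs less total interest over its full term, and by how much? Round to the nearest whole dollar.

Loan 2 by $2,036

Loan 1: monthly rate = 5.25%/12 = 0.0043750; payment = 26,000 × 0.0043750 / (1 − (1+0.0043750)^−180) = $209.01.
Total interest on Loan 1 = 180 × $209.01 − $26,000 = $11,621.80.
Loan 2: monthly rate = 6.6%/12 = 0.0055000; payment = 26,000 × 0.0055000 / (1 − (1+0.0055000)^−120) = $296.55.
Total interest on Loan 2 = 120 × $296.55 − $26,000 = $9,586.00.
Loan 2 is lower by $2,035.80.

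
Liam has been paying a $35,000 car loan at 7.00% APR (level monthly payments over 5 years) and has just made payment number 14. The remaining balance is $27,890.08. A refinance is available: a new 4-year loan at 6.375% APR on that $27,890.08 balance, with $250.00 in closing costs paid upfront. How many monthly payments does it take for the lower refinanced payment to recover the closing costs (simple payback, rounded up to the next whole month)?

Current payment = 35,000 × 7%/12 / (1 − (1+0.0058333)^−60) = $693.04.
Refinanced payment = 27,890.08 × 0.0053125 / (1 − (1+0.0053125)^−48) = $659.81.
Monthly savings = $693.04 − $659.81 = $33.23.
Break-even = $250.00 / $33.23 = 7.52 → 8 months.

8 months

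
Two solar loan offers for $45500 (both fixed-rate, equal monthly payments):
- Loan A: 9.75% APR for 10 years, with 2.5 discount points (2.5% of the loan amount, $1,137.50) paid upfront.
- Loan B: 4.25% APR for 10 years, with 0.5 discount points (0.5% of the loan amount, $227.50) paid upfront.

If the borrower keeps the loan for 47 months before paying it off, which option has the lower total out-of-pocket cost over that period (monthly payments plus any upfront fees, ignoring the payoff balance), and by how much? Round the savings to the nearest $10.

Loan A: at 9.75% the monthly rate is 0.0081250, so the payment is 45,500 × 0.0081250 / (1 − 1.0081250^−120) = $595.00.
Loan B: at 4.25% the monthly rate is 0.0035417, so the payment is 45,500 × 0.0035417 / (1 − 1.0035417^−120) = $466.09.
Over 47 months: Loan A costs 47 × $595.00 + $1,137.50 = $29,102.50; Loan B costs 47 × $466.09 + $227.50 = $22,133.73.
Loan B is cheaper by $29,102.50 − $22,133.73 = $6,968.77.

Loan B by $6,970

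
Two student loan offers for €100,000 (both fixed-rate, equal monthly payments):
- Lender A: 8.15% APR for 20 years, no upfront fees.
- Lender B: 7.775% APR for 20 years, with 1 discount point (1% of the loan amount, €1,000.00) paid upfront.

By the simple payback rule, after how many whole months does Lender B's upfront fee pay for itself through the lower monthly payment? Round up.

43 months

Lender A: at 8.15% the monthly rate is 0.0067917, so the payment is 100,000 × 0.0067917 / (1 − 1.0067917^−240) = €845.80.
Lender B: monthly rate = 7.775%/12 = 0.0064792; payment = 100,000 × 0.0064792 / (1 − (1+0.0064792)^−240) = €822.49.
Monthly savings = €845.80 − €822.49 = €23.31.
Break-even = €1,000.00 / €23.31 = 42.90 → 43 months.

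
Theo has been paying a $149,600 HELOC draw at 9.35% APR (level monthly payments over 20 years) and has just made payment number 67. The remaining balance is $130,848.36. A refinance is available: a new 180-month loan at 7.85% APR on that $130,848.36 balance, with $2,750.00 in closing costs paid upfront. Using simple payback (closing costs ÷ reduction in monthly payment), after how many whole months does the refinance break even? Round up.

20 months

Current payment = 149,600 × 9.35%/12 / (1 − (1+0.0077917)^−240) = $1,379.85.
Refinanced payment = 130,848.36 × 0.0065417 / (1 − (1+0.0065417)^−180) = $1,239.15.
Monthly savings = $1,379.85 − $1,239.15 = $140.70.
Break-even = $2,750.00 / $140.70 = 19.55 → 20 months.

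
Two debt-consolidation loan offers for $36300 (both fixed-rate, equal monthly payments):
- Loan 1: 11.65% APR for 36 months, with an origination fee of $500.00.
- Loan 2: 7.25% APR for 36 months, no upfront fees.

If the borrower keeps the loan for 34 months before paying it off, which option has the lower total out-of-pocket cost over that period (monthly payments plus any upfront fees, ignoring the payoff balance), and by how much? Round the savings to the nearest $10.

Loan 2 by $3,040

Loan 1: monthly rate = 11.65%/12 = 0.0097083; payment = 36,300 × 0.0097083 / (1 − (1+0.0097083)^−36) = $1,199.62.
Loan 2: monthly rate = 7.25%/12 = 0.0060417; payment = 36,300 × 0.0060417 / (1 − (1+0.0060417)^−36) = $1,124.99.
Over 34 months: Loan 1 costs 34 × $1,199.62 + $500.00 = $41,287.08; Loan 2 costs 34 × $1,124.99 = $38,249.66.
Loan 2 is cheaper by $41,287.08 − $38,249.66 = $3,037.42.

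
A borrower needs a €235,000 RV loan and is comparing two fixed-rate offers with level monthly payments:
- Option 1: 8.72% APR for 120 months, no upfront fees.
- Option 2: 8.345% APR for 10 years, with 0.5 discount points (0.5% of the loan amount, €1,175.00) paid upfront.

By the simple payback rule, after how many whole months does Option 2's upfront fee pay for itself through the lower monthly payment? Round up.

Option 1: at 8.72% the monthly rate is 0.0072667, so the payment is 235,000 × 0.0072667 / (1 − 1.0072667^−120) = €2,941.39.
Option 2: monthly rate = 8.345%/12 = 0.0069542; payment = 235,000 × 0.0069542 / (1 − (1+0.0069542)^−120) = €2,894.22.
Monthly savings = €2,941.39 − €2,894.22 = €47.17.
Break-even = €1,175.00 / €47.17 = 24.91 → 25 months.

25 months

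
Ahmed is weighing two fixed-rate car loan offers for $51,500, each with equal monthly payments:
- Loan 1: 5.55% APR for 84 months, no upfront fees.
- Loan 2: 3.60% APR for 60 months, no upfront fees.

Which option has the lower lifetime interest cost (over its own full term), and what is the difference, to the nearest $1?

Loan 1: at 5.55% the monthly rate is 0.0046250, so the payment is 51,500 × 0.0046250 / (1 − 1.0046250^−84) = $741.28.
Total interest on Loan 1 = 84 × $741.28 − $51,500 = $10,767.52.
Loan 2: at 3.60% the monthly rate is 0.0030000, so the payment is 51,500 × 0.0030000 / (1 − 1.0030000^−60) = $939.18.
Total interest on Loan 2 = 60 × $939.18 − $51,500 = $4,850.80.
Loan 2 is lower by $5,916.72.

Loan 2 by $5,917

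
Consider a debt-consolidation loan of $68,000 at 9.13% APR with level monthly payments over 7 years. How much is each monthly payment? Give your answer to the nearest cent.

Monthly rate = 9.13%/12 = 0.0076083; payment = 68,000 × 0.0076083 / (1 − (1+0.0076083)^−84) = $1,098.55.

$1,098.55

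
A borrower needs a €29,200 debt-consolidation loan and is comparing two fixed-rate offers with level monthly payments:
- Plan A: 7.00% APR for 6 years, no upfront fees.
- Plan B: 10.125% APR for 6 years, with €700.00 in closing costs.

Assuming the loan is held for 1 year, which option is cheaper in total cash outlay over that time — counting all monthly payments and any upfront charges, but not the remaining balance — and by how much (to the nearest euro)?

Plan A by €1,240

Plan A: at 7.00% the monthly rate is 0.0058333, so the payment is 29,200 × 0.0058333 / (1 − 1.0058333^−72) = €497.83.
Plan B: at 10.125% the monthly rate is 0.0084375, so the payment is 29,200 × 0.0084375 / (1 − 1.0084375^−72) = €542.80.
Over 12 months: Plan A costs 12 × €497.83 = €5,973.96; Plan B costs 12 × €542.80 + €700.00 = €7,213.60.
Plan A is cheaper by €7,213.60 − €5,973.96 = €1,239.64.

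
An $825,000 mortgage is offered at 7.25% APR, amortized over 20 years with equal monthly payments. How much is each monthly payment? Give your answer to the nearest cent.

$6,520.60

Monthly rate = 7.25%/12 = 0.0060417; payment = 825,000 × 0.0060417 / (1 − (1+0.0060417)^−240) = $6,520.60.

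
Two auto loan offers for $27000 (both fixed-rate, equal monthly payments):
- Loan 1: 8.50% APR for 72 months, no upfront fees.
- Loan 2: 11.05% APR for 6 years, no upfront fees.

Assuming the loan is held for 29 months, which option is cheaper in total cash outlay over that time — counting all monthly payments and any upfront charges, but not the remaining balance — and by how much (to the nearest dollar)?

Loan 1: at 8.50% the monthly rate is 0.0070833, so the payment is 27,000 × 0.0070833 / (1 − 1.0070833^−72) = $480.02.
Loan 2: monthly rate = 11.05%/12 = 0.0092083; payment = 27,000 × 0.0092083 / (1 − (1+0.0092083)^−72) = $514.61.
Over 29 months: Loan 1 costs 29 × $480.02 = $13,920.58; Loan 2 costs 29 × $514.61 = $14,923.69.
Loan 1 is cheaper by $14,923.69 − $13,920.58 = $1,003.11.

Loan 1 by $1,003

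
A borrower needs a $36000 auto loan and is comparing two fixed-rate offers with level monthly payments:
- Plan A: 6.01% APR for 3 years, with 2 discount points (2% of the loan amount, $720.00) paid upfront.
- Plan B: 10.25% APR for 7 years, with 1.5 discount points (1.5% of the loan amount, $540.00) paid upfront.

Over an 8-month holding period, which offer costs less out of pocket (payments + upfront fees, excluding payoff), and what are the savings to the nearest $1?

Plan A: at 6.01% the monthly rate is 0.0050083, so the payment is 36,000 × 0.0050083 / (1 − 1.0050083^−36) = $1,095.35.
Plan B: at 10.25% the monthly rate is 0.0085417, so the payment is 36,000 × 0.0085417 / (1 − 1.0085417^−84) = $602.30.
Over 8 months: Plan A costs 8 × $1,095.35 + $720.00 = $9,482.80; Plan B costs 8 × $602.30 + $540.00 = $5,358.40.
Plan B is cheaper by $9,482.80 − $5,358.40 = $4,124.40.

Plan B by $4,124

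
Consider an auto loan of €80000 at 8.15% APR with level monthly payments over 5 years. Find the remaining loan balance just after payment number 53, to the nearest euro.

€11,092

With monthly rate i = 8.15%/12 = 0.0067917, the balance after k of n payments is P · [(1+i)^n − (1+i)^k] / [(1+i)^n − 1].
(1+0.0067917)^60 = 1.50098631 and (1+0.0067917)^53 = 1.43152668, so the balance is 80,000 × (1.50098631 − 1.43152668) / (1.50098631 − 1) = €11,091.66.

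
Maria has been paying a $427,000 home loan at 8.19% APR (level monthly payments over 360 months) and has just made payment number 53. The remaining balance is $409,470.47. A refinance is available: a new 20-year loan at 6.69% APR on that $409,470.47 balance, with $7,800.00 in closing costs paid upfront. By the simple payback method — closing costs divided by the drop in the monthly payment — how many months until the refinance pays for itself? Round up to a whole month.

Current payment = 427,000 × 8.19%/12 / (1 − (1+0.0068250)^−360) = $3,189.92.
Refinanced payment = 409,470.47 × 0.0055750 / (1 − (1+0.0055750)^−240) = $3,098.88.
Monthly savings = $3,189.92 − $3,098.88 = $91.04.
Break-even = $7,800.00 / $91.04 = 85.68 → 86 months.

86 months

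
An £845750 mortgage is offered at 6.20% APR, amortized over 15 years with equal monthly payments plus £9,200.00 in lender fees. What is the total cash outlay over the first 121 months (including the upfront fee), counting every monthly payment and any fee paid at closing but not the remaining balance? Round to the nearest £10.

£883,860

At 6.20% the monthly rate is 0.0051667, so the payment is 845,750 × 0.0051667 / (1 − 1.0051667^−180) = £7,228.63.
Total outlay = 121 × £7,228.63 + £9,200.00 = £883,864.23.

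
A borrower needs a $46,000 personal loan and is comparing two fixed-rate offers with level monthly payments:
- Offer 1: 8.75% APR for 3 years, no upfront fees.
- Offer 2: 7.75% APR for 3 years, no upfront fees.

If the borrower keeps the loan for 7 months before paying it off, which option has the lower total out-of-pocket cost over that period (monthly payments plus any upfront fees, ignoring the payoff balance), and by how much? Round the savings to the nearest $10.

Offer 2 by $150

Offer 1: at 8.75% the monthly rate is 0.0072917, so the payment is 46,000 × 0.0072917 / (1 − 1.0072917^−36) = $1,457.44.
Offer 2: at 7.75% the monthly rate is 0.0064583, so the payment is 46,000 × 0.0064583 / (1 − 1.0064583^−36) = $1,436.17.
Over 7 months: Offer 1 costs 7 × $1,457.44 = $10,202.08; Offer 2 costs 7 × $1,436.17 = $10,053.19.
Offer 2 is cheaper by $10,202.08 − $10,053.19 = $148.89.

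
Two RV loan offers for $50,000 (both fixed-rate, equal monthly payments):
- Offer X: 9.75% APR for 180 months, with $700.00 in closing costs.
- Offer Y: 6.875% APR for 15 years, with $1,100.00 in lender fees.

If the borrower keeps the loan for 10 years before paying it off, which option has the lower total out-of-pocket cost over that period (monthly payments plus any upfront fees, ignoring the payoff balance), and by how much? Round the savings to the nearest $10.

Offer X: at 9.75% the monthly rate is 0.0081250, so the payment is 50,000 × 0.0081250 / (1 − 1.0081250^−180) = $529.68.
Offer Y: at 6.875% the monthly rate is 0.0057292, so the payment is 50,000 × 0.0057292 / (1 − 1.0057292^−180) = $445.93.
Over 120 months: Offer X costs 120 × $529.68 + $700.00 = $64,261.60; Offer Y costs 120 × $445.93 + $1,100.00 = $54,611.60.
Offer Y is cheaper by $64,261.60 − $54,611.60 = $9,650.00.

Offer Y by $9,650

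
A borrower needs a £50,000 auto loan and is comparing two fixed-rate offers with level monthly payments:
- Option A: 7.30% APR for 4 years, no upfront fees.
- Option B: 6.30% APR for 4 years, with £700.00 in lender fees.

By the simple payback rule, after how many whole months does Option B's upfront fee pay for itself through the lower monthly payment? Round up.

Option A: monthly rate = 7.3%/12 = 0.0060833; payment = 50,000 × 0.0060833 / (1 − (1+0.0060833)^−48) = £1,204.28.
Option B: at 6.30% the monthly rate is 0.0052500, so the payment is 50,000 × 0.0052500 / (1 − 1.0052500^−48) = £1,181.14.
Monthly savings = £1,204.28 − £1,181.14 = £23.14.
Break-even = £700.00 / £23.14 = 30.25 → 31 months.

31 months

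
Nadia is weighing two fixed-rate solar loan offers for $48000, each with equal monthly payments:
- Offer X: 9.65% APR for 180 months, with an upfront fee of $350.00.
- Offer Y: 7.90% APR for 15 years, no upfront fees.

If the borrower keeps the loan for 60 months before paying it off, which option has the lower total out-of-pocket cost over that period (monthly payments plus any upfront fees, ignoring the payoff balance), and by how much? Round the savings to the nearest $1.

Offer Y by $3,328

Offer X: at 9.65% the monthly rate is 0.0080417, so the payment is 48,000 × 0.0080417 / (1 − 1.0080417^−180) = $505.58.
Offer Y: at 7.90% the monthly rate is 0.0065833, so the payment is 48,000 × 0.0065833 / (1 − 1.0065833^−180) = $455.95.
Over 60 months: Offer X costs 60 × $505.58 + $350.00 = $30,684.80; Offer Y costs 60 × $455.95 = $27,357.00.
Offer Y is cheaper by $30,684.80 − $27,357.00 = $3,327.80.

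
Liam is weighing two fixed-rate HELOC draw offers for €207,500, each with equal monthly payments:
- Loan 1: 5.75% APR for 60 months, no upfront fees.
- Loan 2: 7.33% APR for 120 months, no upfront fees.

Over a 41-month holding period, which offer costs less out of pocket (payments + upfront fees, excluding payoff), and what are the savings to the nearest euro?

Loan 2 by €63,254

Loan 1: monthly rate = 5.75%/12 = 0.0047917; payment = 207,500 × 0.0047917 / (1 − (1+0.0047917)^−60) = €3,987.48.
Loan 2: at 7.33% the monthly rate is 0.0061083, so the payment is 207,500 × 0.0061083 / (1 − 1.0061083^−120) = €2,444.69.
Over 41 months: Loan 1 costs 41 × €3,987.48 = €163,486.68; Loan 2 costs 41 × €2,444.69 = €100,232.29.
Loan 2 is cheaper by €163,486.68 − €100,232.29 = €63,254.39.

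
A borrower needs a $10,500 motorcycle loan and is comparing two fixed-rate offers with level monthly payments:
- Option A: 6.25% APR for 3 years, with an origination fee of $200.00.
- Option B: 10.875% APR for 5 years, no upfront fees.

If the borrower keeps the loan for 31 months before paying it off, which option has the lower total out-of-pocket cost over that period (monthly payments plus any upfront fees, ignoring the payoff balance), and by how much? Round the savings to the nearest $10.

Option A: at 6.25% the monthly rate is 0.0052083, so the payment is 10,500 × 0.0052083 / (1 − 1.0052083^−36) = $320.62.
Option B: monthly rate = 10.875%/12 = 0.0090625; payment = 10,500 × 0.0090625 / (1 − (1+0.0090625)^−60) = $227.64.
Over 31 months: Option A costs 31 × $320.62 + $200.00 = $10,139.22; Option B costs 31 × $227.64 = $7,056.84.
Option B is cheaper by $10,139.22 − $7,056.84 = $3,082.38.

Option B by $3,080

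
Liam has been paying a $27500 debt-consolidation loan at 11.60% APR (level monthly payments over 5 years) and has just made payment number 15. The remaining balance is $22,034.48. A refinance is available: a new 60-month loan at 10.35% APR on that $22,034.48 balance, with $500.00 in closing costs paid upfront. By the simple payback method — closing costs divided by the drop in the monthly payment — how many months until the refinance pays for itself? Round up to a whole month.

Current payment = 27,500 × 11.6%/12 / (1 − (1+0.0096667)^−60) = $606.18.
Refinanced payment = 22,034.48 × 0.0086250 / (1 − (1+0.0086250)^−60) = $471.97.
Monthly savings = $606.18 − $471.97 = $134.21.
Break-even = $500.00 / $134.21 = 3.73 → 4 months.

4 months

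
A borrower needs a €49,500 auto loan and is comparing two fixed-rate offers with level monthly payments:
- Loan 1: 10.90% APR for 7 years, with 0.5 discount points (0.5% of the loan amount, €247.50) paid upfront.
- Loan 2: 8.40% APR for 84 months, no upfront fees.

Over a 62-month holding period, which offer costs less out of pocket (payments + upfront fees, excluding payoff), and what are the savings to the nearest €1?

Loan 2 by €4,187

Loan 1: monthly rate = 10.9%/12 = 0.0090833; payment = 49,500 × 0.0090833 / (1 − (1+0.0090833)^−84) = €844.96.
Loan 2: at 8.40% the monthly rate is 0.0070000, so the payment is 49,500 × 0.0070000 / (1 − 1.0070000^−84) = €781.42.
Over 62 months: Loan 1 costs 62 × €844.96 + €247.50 = €52,635.02; Loan 2 costs 62 × €781.42 = €48,448.04.
Loan 2 is cheaper by €52,635.02 − €48,448.04 = €4,186.98.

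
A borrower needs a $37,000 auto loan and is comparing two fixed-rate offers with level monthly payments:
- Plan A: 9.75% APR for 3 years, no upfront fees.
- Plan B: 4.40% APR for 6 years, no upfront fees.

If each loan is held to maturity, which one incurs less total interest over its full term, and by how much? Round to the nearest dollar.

Plan B by $658

Plan A: monthly rate = 9.75%/12 = 0.0081250; payment = 37,000 × 0.0081250 / (1 − (1+0.0081250)^−36) = $1,189.55.
Total interest on Plan A = 36 × $1,189.55 − $37,000 = $5,823.80.
Plan B: at 4.40% the monthly rate is 0.0036667, so the payment is 37,000 × 0.0036667 / (1 − 1.0036667^−72) = $585.64.
Total interest on Plan B = 72 × $585.64 − $37,000 = $5,166.08.
Plan B is lower by $657.72.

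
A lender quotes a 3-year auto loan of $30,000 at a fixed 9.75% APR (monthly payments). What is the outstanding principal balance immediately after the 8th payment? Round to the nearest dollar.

$24,067

With monthly rate i = 9.75%/12 = 0.0081250, the balance after k of n payments is P · [(1+i)^n − (1+i)^k] / [(1+i)^n − 1].
(1+0.0081250)^36 = 1.33819022 and (1+0.0081250)^8 = 1.06687878, so the balance is 30,000 × (1.33819022 − 1.06687878) / (1.33819022 − 1) = $24,067.35.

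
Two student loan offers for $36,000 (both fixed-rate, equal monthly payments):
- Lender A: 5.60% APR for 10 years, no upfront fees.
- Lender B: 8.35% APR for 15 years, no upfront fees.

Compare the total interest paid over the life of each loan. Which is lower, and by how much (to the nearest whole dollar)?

Lender A by $16,145

Lender A: at 5.60% the monthly rate is 0.0046667, so the payment is 36,000 × 0.0046667 / (1 − 1.0046667^−120) = $392.48.
Total interest on Lender A = 120 × $392.48 − $36,000 = $11,097.60.
Lender B: at 8.35% the monthly rate is 0.0069583, so the payment is 36,000 × 0.0069583 / (1 − 1.0069583^−180) = $351.35.
Total interest on Lender B = 180 × $351.35 − $36,000 = $27,243.00.
Lender A is lower by $16,145.40.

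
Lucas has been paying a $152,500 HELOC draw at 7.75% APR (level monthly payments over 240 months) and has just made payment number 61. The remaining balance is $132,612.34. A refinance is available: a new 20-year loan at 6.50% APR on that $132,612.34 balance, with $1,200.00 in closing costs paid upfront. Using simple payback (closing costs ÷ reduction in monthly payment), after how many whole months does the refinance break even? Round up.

Current payment = 152,500 × 7.75%/12 / (1 − (1+0.0064583)^−240) = $1,251.95.
Refinanced payment = 132,612.34 × 0.0054167 / (1 − (1+0.0054167)^−240) = $988.72.
Monthly savings = $1,251.95 − $988.72 = $263.23.
Break-even = $1,200.00 / $263.23 = 4.56 → 5 months.

5 months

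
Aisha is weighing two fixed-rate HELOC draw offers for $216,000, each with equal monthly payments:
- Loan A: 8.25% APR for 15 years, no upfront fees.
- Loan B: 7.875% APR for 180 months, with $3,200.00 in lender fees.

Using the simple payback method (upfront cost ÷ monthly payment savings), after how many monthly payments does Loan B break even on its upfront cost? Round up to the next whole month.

Loan A: monthly rate = 8.25%/12 = 0.0068750; payment = 216,000 × 0.0068750 / (1 − (1+0.0068750)^−180) = $2,095.50.
Loan B: monthly rate = 7.875%/12 = 0.0065625; payment = 216,000 × 0.0065625 / (1 − (1+0.0065625)^−180) = $2,048.65.
Monthly savings = $2,095.50 − $2,048.65 = $46.85.
Break-even = $3,200.00 / $46.85 = 68.30 → 69 months.

69 months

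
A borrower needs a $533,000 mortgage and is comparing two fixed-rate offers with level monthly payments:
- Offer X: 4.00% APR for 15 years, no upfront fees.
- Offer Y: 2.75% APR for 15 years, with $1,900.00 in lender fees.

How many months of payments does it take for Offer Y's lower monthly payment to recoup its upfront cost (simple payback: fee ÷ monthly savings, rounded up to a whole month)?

6 months

Offer X: monthly rate = 4%/12 = 0.0033333; payment = 533,000 × 0.0033333 / (1 − (1+0.0033333)^−180) = $3,942.54.
Offer Y: monthly rate = 2.75%/12 = 0.0022917; payment = 533,000 × 0.0022917 / (1 − (1+0.0022917)^−180) = $3,617.05.
Monthly savings = $3,942.54 − $3,617.05 = $325.49.
Break-even = $1,900.00 / $325.49 = 5.84 → 6 months.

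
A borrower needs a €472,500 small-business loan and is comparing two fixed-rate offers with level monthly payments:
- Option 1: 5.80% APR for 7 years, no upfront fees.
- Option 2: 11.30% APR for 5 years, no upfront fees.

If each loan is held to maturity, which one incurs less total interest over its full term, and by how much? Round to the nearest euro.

Option 1: monthly rate = 5.8%/12 = 0.0048333; payment = 472,500 × 0.0048333 / (1 − (1+0.0048333)^−84) = €6,857.33.
Total interest on Option 1 = 84 × €6,857.33 − €472,500 = €103,515.72.
Option 2: at 11.30% the monthly rate is 0.0094167, so the payment is 472,500 × 0.0094167 / (1 − 1.0094167^−60) = €10,344.13.
Total interest on Option 2 = 60 × €10,344.13 − €472,500 = €148,147.80.
Option 1 is lower by €44,632.08.

Option 1 by €44,632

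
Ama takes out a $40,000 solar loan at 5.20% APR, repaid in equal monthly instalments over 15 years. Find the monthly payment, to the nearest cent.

At 5.20% the monthly rate is 0.0043333, so the payment is 40,000 × 0.0043333 / (1 − 1.0043333^−180) = $320.50.

$320.50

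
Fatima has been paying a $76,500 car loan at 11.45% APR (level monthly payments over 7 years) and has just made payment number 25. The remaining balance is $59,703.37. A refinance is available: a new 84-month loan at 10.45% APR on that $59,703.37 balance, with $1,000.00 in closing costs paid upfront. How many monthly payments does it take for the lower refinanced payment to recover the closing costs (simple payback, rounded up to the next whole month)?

4 months

Current payment = 76,500 × 11.45%/12 / (1 − (1+0.0095417)^−84) = $1,328.04.
Refinanced payment = 59,703.37 × 0.0087083 / (1 − (1+0.0087083)^−84) = $1,005.08.
Monthly savings = $1,328.04 − $1,005.08 = $322.96.
Break-even = $1,000.00 / $322.96 = 3.10 → 4 months.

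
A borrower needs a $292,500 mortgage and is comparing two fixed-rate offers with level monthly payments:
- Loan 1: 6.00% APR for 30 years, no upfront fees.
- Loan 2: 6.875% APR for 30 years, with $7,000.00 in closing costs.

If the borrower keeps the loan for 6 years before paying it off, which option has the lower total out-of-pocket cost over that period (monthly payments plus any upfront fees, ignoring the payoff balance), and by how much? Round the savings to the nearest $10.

Loan 1: monthly rate = 6%/12 = 0.0050000; payment = 292,500 × 0.0050000 / (1 − (1+0.0050000)^−360) = $1,753.69.
Loan 2: monthly rate = 6.875%/12 = 0.0057292; payment = 292,500 × 0.0057292 / (1 − (1+0.0057292)^−360) = $1,921.52.
Over 72 months: Loan 1 costs 72 × $1,753.69 = $126,265.68; Loan 2 costs 72 × $1,921.52 + $7,000.00 = $145,349.44.
Loan 1 is cheaper by $145,349.44 − $126,265.68 = $19,083.76.

Loan 1 by $19,080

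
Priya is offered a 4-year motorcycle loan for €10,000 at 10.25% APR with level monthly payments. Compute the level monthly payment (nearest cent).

€254.83

Monthly rate = 10.25%/12 = 0.0085417; payment = 10,000 × 0.0085417 / (1 − (1+0.0085417)^−48) = €254.83.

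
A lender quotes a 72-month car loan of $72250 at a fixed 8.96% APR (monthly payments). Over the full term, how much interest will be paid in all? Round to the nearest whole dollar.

At 8.96% the monthly rate is 0.0074667, so the payment is 72,250 × 0.0074667 / (1 − 1.0074667^−72) = $1,300.91.
Total paid = 72 × $1,300.91 = $93,665.52; interest = $93,665.52 − $72,250 = $21,415.52.

$21,416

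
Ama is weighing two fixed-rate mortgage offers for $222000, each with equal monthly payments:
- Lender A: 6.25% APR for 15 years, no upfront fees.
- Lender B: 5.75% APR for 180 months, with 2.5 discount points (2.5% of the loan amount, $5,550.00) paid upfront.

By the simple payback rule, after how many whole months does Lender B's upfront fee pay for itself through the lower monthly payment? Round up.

Lender A: at 6.25% the monthly rate is 0.0052083, so the payment is 222,000 × 0.0052083 / (1 − 1.0052083^−180) = $1,903.48.
Lender B: monthly rate = 5.75%/12 = 0.0047917; payment = 222,000 × 0.0047917 / (1 − (1+0.0047917)^−180) = $1,843.51.
Monthly savings = $1,903.48 − $1,843.51 = $59.97.
Break-even = $5,550.00 / $59.97 = 92.55 → 93 months.

93 months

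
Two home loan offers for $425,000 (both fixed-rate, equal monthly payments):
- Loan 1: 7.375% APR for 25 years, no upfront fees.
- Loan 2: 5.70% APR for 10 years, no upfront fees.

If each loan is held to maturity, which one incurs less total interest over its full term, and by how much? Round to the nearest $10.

Loan 2 by $373,320

Loan 1: at 7.375% the monthly rate is 0.0061458, so the payment is 425,000 × 0.0061458 / (1 − 1.0061458^−300) = $3,106.24.
Total interest on Loan 1 = 300 × $3,106.24 − $425,000 = $506,872.00.
Loan 2: at 5.70% the monthly rate is 0.0047500, so the payment is 425,000 × 0.0047500 / (1 − 1.0047500^−120) = $4,654.60.
Total interest on Loan 2 = 120 × $4,654.60 − $425,000 = $133,552.00.
Loan 2 is lower by $373,320.00.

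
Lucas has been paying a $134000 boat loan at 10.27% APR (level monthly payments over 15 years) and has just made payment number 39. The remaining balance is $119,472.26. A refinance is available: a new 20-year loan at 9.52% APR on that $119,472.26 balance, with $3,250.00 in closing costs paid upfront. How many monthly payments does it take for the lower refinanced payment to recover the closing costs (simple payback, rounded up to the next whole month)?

Current payment = 134,000 × 10.27%/12 / (1 − (1+0.0085583)^−180) = $1,462.19.
Refinanced payment = 119,472.26 × 0.0079333 / (1 − (1+0.0079333)^−240) = $1,115.20.
Monthly savings = $1,462.19 − $1,115.20 = $346.99.
Break-even = $3,250.00 / $346.99 = 9.37 → 10 months.

10 months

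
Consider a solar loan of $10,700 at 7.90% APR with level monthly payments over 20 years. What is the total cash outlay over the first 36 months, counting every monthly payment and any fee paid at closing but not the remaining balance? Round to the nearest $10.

$3,200

Monthly rate = 7.9%/12 = 0.0065833; payment = 10,700 × 0.0065833 / (1 − (1+0.0065833)^−240) = $88.83.
Total outlay = 36 × $88.83 = $3,197.88.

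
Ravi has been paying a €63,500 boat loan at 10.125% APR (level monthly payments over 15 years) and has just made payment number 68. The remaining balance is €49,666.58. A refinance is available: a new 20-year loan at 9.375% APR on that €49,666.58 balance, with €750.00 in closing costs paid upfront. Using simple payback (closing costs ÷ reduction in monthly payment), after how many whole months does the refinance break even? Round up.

4 months

Current payment = 63,500 × 10.125%/12 / (1 − (1+0.0084375)^−180) = €687.24.
Refinanced payment = 49,666.58 × 0.0078125 / (1 − (1+0.0078125)^−240) = €458.91.
Monthly savings = €687.24 − €458.91 = €228.33.
Break-even = €750.00 / €228.33 = 3.28 → 4 months.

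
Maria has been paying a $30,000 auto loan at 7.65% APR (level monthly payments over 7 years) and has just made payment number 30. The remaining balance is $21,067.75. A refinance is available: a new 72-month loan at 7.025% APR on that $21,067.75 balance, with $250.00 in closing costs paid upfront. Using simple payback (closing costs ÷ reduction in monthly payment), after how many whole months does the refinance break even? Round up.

3 months

Current payment = 30,000 × 7.65%/12 / (1 − (1+0.0063750)^−84) = $462.37.
Refinanced payment = 21,067.75 × 0.0058542 / (1 − (1+0.0058542)^−72) = $359.44.
Monthly savings = $462.37 − $359.44 = $102.93.
Break-even = $250.00 / $102.93 = 2.43 → 3 months.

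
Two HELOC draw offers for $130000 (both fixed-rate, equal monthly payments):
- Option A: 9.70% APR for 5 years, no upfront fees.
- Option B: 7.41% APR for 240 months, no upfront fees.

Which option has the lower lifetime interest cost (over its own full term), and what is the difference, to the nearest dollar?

Option A: monthly rate = 9.7%/12 = 0.0080833; payment = 130,000 × 0.0080833 / (1 − (1+0.0080833)^−60) = $2,742.97.
Total interest on Option A = 60 × $2,742.97 − $130,000 = $34,578.20.
Option B: at 7.41% the monthly rate is 0.0061750, so the payment is 130,000 × 0.0061750 / (1 − 1.0061750^−240) = $1,040.13.
Total interest on Option B = 240 × $1,040.13 − $130,000 = $119,631.20.
Option A is lower by $85,053.00.

Option A by $85,053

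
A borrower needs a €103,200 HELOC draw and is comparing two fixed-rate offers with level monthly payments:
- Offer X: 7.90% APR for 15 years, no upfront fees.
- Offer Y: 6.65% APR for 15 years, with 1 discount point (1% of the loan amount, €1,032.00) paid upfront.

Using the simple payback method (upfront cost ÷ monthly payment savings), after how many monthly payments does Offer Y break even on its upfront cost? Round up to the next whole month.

15 months

Offer X: monthly rate = 7.9%/12 = 0.0065833; payment = 103,200 × 0.0065833 / (1 − (1+0.0065833)^−180) = €980.28.
Offer Y: at 6.65% the monthly rate is 0.0055417, so the payment is 103,200 × 0.0055417 / (1 − 1.0055417^−180) = €907.51.
Monthly savings = €980.28 − €907.51 = €72.77.
Break-even = €1,032.00 / €72.77 = 14.18 → 15 months.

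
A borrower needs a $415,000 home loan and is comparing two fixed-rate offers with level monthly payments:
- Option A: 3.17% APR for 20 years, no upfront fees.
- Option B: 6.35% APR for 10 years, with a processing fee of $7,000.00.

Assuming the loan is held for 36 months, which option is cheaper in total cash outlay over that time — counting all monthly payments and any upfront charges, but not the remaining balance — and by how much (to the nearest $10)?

Option A: monthly rate = 3.17%/12 = 0.0026417; payment = 415,000 × 0.0026417 / (1 − (1+0.0026417)^−240) = $2,337.06.
Option B: at 6.35% the monthly rate is 0.0052917, so the payment is 415,000 × 0.0052917 / (1 − 1.0052917^−120) = $4,680.63.
Over 36 months: Option A costs 36 × $2,337.06 = $84,134.16; Option B costs 36 × $4,680.63 + $7,000.00 = $175,502.68.
Option A is cheaper by $175,502.68 − $84,134.16 = $91,368.52.

Option A by $91,370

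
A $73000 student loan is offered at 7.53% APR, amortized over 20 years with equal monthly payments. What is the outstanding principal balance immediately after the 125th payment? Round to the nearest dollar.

With monthly rate i = 7.53%/12 = 0.0062750, the balance after k of n payments is P · [(1+i)^n − (1+i)^k] / [(1+i)^n − 1].
(1+0.0062750)^240 = 4.48749482 and (1+0.0062750)^125 = 2.18567405, so the balance is 73,000 × (4.48749482 − 2.18567405) / (4.48749482 − 1) = $48,181.55.

$48,182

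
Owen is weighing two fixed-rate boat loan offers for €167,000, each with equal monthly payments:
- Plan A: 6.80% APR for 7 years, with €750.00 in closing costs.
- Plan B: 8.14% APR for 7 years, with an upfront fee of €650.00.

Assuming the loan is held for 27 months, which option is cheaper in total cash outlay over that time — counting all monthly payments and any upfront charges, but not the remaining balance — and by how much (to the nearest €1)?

Plan A: at 6.80% the monthly rate is 0.0056667, so the payment is 167,000 × 0.0056667 / (1 − 1.0056667^−84) = €2,504.18.
Plan B: at 8.14% the monthly rate is 0.0067833, so the payment is 167,000 × 0.0067833 / (1 − 1.0067833^−84) = €2,614.56.
Over 27 months: Plan A costs 27 × €2,504.18 + €750.00 = €68,362.86; Plan B costs 27 × €2,614.56 + €650.00 = €71,243.12.
Plan A is cheaper by €71,243.12 − €68,362.86 = €2,880.26.

Plan A by €2,880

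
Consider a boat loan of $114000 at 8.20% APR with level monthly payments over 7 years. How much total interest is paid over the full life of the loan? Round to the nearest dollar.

$36,210

Monthly rate = 8.2%/12 = 0.0068333; payment = 114,000 × 0.0068333 / (1 − (1+0.0068333)^−84) = $1,788.21.
Total paid = 84 × $1,788.21 = $150,209.64; interest = $150,209.64 − $114,000 = $36,209.64.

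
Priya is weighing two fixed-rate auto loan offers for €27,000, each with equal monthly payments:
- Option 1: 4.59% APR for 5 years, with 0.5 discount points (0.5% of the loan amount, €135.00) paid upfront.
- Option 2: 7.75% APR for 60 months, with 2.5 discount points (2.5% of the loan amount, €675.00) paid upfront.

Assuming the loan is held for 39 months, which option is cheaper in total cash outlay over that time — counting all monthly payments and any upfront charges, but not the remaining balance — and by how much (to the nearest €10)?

Option 1: monthly rate = 4.59%/12 = 0.0038250; payment = 27,000 × 0.0038250 / (1 − (1+0.0038250)^−60) = €504.47.
Option 2: at 7.75% the monthly rate is 0.0064583, so the payment is 27,000 × 0.0064583 / (1 − 1.0064583^−60) = €544.24.
Over 39 months: Option 1 costs 39 × €504.47 + €135.00 = €19,809.33; Option 2 costs 39 × €544.24 + €675.00 = €21,900.36.
Option 1 is cheaper by €21,900.36 − €19,809.33 = €2,091.03.

Option 1 by €2,090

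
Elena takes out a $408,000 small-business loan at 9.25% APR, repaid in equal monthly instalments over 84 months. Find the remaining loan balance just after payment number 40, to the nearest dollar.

With monthly rate i = 9.25%/12 = 0.0077083, the balance after k of n payments is P · [(1+i)^n − (1+i)^k] / [(1+i)^n − 1].
(1+0.0077083)^84 = 1.90601977 and (1+0.0077083)^40 = 1.35954629, so the balance is 408,000 × (1.90601977 − 1.35954629) / (1.90601977 − 1) = $246,088.65.

$246,089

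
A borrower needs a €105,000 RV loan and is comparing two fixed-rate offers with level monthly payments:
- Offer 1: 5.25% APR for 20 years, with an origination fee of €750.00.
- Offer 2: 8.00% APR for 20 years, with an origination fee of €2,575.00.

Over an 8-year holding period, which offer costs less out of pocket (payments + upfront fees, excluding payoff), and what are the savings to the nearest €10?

Offer 1 by €18,210

Offer 1: at 5.25% the monthly rate is 0.0043750, so the payment is 105,000 × 0.0043750 / (1 − 1.0043750^−240) = €707.54.
Offer 2: monthly rate = 8%/12 = 0.0066667; payment = 105,000 × 0.0066667 / (1 − (1+0.0066667)^−240) = €878.26.
Over 96 months: Offer 1 costs 96 × €707.54 + €750.00 = €68,673.84; Offer 2 costs 96 × €878.26 + €2,575.00 = €86,887.96.
Offer 1 is cheaper by €86,887.96 − €68,673.84 = €18,214.12.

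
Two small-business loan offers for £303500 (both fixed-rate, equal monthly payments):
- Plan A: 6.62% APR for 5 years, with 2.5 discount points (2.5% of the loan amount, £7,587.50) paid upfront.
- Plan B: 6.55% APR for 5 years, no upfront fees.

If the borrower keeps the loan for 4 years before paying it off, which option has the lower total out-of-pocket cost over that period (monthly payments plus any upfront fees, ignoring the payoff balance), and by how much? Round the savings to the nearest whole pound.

Plan B by £8,066

Plan A: monthly rate = 6.62%/12 = 0.0055167; payment = 303,500 × 0.0055167 / (1 − (1+0.0055167)^−60) = £5,955.40.
Plan B: at 6.55% the monthly rate is 0.0054583, so the payment is 303,500 × 0.0054583 / (1 − 1.0054583^−60) = £5,945.44.
Over 48 months: Plan A costs 48 × £5,955.40 + £7,587.50 = £293,446.70; Plan B costs 48 × £5,945.44 = £285,381.12.
Plan B is cheaper by £293,446.70 − £285,381.12 = £8,065.58.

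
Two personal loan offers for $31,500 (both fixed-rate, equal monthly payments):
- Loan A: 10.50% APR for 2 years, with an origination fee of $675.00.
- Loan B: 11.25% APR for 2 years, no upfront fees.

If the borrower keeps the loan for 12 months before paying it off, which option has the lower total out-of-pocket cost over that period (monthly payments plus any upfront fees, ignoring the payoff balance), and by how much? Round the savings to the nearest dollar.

Loan A: monthly rate = 10.5%/12 = 0.0087500; payment = 31,500 × 0.0087500 / (1 − (1+0.0087500)^−24) = $1,460.85.
Loan B: at 11.25% the monthly rate is 0.0093750, so the payment is 31,500 × 0.0093750 / (1 − 1.0093750^−24) = $1,471.81.
Over 12 months: Loan A costs 12 × $1,460.85 + $675.00 = $18,205.20; Loan B costs 12 × $1,471.81 = $17,661.72.
Loan B is cheaper by $18,205.20 − $17,661.72 = $543.48.

Loan B by $543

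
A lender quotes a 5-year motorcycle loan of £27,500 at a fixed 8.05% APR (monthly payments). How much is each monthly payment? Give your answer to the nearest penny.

At 8.05% the monthly rate is 0.0067083, so the payment is 27,500 × 0.0067083 / (1 − 1.0067083^−60) = £558.26.

£558.26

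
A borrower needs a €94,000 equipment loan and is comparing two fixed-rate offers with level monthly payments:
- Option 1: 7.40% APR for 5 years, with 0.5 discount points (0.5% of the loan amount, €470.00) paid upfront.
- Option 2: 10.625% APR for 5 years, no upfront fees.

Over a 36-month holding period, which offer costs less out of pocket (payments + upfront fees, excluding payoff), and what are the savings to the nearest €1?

Option 1: at 7.40% the monthly rate is 0.0061667, so the payment is 94,000 × 0.0061667 / (1 − 1.0061667^−60) = €1,879.10.
Option 2: monthly rate = 10.625%/12 = 0.0088542; payment = 94,000 × 0.0088542 / (1 − (1+0.0088542)^−60) = €2,026.25.
Over 36 months: Option 1 costs 36 × €1,879.10 + €470.00 = €68,117.60; Option 2 costs 36 × €2,026.25 = €72,945.00.
Option 1 is cheaper by €72,945.00 − €68,117.60 = €4,827.40.

Option 1 by €4,827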